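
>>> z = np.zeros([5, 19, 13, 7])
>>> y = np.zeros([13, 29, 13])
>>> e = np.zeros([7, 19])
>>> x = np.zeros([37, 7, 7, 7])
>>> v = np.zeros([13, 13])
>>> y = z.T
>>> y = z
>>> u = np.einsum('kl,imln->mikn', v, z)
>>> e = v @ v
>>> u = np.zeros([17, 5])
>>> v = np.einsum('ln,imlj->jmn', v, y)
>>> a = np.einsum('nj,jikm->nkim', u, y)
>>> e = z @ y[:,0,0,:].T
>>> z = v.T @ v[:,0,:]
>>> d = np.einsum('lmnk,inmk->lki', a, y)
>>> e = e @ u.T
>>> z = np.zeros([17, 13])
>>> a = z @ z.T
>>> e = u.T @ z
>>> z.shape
(17, 13)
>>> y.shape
(5, 19, 13, 7)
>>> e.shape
(5, 13)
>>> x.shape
(37, 7, 7, 7)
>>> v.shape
(7, 19, 13)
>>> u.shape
(17, 5)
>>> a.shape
(17, 17)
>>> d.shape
(17, 7, 5)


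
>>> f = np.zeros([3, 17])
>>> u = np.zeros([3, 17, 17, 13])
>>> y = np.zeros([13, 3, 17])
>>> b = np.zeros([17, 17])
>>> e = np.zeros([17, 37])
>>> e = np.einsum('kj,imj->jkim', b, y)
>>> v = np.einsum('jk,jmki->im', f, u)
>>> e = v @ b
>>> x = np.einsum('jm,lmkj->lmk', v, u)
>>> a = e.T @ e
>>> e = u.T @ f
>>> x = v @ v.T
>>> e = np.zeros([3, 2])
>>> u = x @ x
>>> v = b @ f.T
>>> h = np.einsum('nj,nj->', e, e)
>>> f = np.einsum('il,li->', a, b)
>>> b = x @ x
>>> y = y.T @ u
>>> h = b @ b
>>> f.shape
()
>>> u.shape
(13, 13)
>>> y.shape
(17, 3, 13)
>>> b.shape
(13, 13)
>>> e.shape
(3, 2)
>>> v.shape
(17, 3)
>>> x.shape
(13, 13)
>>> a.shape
(17, 17)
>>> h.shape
(13, 13)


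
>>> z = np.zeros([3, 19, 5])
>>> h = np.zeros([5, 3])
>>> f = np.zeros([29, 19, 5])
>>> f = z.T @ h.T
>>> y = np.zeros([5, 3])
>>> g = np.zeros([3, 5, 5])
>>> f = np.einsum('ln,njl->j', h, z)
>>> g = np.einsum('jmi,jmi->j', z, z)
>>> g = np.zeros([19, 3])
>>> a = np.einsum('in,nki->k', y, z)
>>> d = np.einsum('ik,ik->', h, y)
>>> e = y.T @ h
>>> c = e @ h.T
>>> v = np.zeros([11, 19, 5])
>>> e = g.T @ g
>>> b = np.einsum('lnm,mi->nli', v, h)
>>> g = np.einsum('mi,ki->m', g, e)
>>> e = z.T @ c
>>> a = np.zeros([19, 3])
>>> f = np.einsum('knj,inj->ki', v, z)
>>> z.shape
(3, 19, 5)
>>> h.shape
(5, 3)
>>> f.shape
(11, 3)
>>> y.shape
(5, 3)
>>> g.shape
(19,)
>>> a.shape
(19, 3)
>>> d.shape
()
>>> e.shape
(5, 19, 5)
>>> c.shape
(3, 5)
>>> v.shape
(11, 19, 5)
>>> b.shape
(19, 11, 3)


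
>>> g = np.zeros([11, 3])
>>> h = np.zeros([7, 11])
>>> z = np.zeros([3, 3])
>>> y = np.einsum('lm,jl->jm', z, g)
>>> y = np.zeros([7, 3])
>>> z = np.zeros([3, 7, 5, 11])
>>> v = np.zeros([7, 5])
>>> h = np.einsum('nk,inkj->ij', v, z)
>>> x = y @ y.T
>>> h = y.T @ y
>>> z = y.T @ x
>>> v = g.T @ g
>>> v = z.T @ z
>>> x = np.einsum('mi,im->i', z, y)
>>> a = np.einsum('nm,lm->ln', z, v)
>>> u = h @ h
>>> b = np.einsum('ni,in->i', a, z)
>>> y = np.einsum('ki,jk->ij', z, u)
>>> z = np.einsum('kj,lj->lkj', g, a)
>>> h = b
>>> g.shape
(11, 3)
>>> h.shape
(3,)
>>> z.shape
(7, 11, 3)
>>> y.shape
(7, 3)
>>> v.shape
(7, 7)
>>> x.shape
(7,)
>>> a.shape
(7, 3)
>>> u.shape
(3, 3)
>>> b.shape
(3,)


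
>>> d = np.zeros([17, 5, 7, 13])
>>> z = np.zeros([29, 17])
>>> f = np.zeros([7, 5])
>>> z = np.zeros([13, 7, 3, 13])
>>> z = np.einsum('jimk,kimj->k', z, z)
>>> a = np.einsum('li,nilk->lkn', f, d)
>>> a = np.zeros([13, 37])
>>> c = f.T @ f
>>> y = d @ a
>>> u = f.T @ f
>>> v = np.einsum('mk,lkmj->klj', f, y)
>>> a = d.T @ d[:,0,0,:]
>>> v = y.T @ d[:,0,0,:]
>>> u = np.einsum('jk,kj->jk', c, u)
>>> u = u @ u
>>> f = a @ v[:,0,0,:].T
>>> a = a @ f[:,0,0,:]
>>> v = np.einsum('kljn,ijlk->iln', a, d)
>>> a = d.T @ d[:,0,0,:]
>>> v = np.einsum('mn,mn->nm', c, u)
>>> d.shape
(17, 5, 7, 13)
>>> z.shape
(13,)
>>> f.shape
(13, 7, 5, 37)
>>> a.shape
(13, 7, 5, 13)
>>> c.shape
(5, 5)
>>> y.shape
(17, 5, 7, 37)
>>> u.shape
(5, 5)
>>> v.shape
(5, 5)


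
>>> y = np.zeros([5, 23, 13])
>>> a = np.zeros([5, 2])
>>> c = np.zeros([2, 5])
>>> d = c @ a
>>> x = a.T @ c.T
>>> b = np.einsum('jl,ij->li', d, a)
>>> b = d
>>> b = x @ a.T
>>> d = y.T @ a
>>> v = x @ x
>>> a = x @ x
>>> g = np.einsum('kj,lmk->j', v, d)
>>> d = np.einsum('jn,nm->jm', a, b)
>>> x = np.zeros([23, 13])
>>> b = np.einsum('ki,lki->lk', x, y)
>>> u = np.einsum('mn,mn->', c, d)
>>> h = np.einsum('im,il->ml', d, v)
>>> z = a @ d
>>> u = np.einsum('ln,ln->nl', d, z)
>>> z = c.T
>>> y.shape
(5, 23, 13)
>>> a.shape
(2, 2)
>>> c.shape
(2, 5)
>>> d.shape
(2, 5)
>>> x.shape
(23, 13)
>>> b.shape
(5, 23)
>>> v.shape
(2, 2)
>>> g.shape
(2,)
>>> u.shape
(5, 2)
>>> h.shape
(5, 2)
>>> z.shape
(5, 2)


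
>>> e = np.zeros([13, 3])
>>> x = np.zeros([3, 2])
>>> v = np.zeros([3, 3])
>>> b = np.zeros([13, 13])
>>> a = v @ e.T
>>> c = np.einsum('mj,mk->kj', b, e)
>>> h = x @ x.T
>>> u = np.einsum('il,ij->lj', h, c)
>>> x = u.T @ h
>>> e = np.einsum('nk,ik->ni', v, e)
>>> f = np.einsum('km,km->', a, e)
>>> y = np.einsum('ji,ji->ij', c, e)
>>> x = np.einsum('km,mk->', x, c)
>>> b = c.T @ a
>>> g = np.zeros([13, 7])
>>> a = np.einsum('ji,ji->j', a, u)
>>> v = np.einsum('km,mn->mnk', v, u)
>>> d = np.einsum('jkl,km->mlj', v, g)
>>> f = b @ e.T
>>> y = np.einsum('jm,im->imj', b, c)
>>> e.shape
(3, 13)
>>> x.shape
()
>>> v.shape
(3, 13, 3)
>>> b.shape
(13, 13)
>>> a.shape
(3,)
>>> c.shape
(3, 13)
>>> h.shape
(3, 3)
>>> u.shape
(3, 13)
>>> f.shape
(13, 3)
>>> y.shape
(3, 13, 13)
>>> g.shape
(13, 7)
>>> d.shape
(7, 3, 3)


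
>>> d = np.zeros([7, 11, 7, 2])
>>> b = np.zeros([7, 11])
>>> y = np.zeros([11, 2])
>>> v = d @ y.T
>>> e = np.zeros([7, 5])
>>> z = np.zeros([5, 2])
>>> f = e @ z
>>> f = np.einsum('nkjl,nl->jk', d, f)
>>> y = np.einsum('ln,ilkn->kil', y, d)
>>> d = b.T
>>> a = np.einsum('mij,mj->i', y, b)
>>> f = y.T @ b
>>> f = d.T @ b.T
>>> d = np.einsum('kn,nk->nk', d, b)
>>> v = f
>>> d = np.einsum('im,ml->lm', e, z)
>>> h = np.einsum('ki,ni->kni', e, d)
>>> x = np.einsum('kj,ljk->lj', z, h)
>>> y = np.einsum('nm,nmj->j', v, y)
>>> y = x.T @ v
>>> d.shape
(2, 5)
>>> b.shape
(7, 11)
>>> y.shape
(2, 7)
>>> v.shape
(7, 7)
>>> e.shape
(7, 5)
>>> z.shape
(5, 2)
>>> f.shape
(7, 7)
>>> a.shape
(7,)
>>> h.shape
(7, 2, 5)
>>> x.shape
(7, 2)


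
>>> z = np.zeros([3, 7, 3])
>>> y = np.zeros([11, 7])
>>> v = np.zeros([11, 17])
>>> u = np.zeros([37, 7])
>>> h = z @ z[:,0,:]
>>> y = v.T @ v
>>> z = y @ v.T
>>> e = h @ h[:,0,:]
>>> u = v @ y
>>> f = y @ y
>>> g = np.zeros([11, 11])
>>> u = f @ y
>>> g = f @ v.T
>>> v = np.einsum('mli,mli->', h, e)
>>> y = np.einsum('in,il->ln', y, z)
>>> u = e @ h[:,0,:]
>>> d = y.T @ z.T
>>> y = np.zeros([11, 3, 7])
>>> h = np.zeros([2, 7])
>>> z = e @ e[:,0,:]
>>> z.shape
(3, 7, 3)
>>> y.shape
(11, 3, 7)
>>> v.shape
()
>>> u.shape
(3, 7, 3)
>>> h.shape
(2, 7)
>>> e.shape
(3, 7, 3)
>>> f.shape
(17, 17)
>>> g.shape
(17, 11)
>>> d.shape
(17, 17)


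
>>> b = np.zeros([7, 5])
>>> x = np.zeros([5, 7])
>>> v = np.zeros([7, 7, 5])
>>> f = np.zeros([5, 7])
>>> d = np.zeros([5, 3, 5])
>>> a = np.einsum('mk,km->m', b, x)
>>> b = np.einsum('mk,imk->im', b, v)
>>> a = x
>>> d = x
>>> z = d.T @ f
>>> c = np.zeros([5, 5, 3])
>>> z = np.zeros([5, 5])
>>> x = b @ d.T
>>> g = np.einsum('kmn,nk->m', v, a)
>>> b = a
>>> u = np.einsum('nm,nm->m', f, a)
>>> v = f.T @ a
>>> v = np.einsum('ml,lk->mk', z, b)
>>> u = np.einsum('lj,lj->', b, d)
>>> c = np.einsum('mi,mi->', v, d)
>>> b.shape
(5, 7)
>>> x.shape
(7, 5)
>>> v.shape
(5, 7)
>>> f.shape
(5, 7)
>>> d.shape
(5, 7)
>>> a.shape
(5, 7)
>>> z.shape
(5, 5)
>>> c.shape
()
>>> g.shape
(7,)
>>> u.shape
()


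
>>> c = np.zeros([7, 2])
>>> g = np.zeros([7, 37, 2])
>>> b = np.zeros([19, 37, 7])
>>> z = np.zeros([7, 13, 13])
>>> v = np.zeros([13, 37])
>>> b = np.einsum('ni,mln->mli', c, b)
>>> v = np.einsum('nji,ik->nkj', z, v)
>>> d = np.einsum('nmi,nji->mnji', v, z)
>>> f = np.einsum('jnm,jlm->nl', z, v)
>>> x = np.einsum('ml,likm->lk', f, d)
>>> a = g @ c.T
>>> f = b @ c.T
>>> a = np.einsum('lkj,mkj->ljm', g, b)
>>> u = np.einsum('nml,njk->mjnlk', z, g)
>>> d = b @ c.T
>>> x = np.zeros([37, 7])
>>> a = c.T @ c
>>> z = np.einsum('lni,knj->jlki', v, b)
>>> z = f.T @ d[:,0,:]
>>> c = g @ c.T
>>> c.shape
(7, 37, 7)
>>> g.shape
(7, 37, 2)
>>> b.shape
(19, 37, 2)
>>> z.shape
(7, 37, 7)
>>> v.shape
(7, 37, 13)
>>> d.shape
(19, 37, 7)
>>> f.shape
(19, 37, 7)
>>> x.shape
(37, 7)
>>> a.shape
(2, 2)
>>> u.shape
(13, 37, 7, 13, 2)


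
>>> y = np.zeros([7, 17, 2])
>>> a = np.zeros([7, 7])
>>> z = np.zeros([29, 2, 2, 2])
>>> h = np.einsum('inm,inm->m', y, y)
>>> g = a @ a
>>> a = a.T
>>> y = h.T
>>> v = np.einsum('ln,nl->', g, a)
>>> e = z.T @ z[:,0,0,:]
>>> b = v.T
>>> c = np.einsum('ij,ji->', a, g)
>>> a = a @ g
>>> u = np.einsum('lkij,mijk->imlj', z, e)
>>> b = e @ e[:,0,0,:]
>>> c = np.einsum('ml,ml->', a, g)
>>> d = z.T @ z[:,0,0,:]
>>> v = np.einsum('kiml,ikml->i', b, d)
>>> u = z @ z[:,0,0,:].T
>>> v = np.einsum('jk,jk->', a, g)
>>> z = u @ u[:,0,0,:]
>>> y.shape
(2,)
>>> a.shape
(7, 7)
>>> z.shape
(29, 2, 2, 29)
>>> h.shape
(2,)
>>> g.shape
(7, 7)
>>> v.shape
()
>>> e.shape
(2, 2, 2, 2)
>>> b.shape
(2, 2, 2, 2)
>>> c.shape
()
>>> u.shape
(29, 2, 2, 29)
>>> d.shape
(2, 2, 2, 2)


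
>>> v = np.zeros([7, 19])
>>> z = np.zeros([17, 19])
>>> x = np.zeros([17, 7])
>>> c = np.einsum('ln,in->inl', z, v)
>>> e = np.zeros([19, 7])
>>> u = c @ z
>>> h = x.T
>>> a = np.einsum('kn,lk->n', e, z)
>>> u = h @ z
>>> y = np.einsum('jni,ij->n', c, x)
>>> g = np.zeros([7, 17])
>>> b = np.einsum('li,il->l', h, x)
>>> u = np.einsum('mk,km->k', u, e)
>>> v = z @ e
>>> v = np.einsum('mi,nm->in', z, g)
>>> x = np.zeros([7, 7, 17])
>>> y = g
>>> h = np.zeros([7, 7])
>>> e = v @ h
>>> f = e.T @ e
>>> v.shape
(19, 7)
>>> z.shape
(17, 19)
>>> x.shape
(7, 7, 17)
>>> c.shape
(7, 19, 17)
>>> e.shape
(19, 7)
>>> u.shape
(19,)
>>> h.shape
(7, 7)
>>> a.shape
(7,)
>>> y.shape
(7, 17)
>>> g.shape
(7, 17)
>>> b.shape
(7,)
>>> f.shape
(7, 7)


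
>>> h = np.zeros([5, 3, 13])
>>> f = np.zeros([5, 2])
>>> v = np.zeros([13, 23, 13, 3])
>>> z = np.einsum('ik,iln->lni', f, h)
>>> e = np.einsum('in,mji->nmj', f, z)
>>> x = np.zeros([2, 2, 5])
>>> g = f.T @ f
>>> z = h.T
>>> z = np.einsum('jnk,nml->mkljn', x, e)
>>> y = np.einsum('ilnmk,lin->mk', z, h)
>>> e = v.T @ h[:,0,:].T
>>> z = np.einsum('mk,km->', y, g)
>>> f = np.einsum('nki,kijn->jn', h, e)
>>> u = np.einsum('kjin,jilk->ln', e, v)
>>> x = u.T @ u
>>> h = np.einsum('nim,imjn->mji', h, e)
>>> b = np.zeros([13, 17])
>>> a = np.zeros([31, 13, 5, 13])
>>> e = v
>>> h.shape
(13, 23, 3)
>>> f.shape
(23, 5)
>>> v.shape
(13, 23, 13, 3)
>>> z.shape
()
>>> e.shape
(13, 23, 13, 3)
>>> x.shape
(5, 5)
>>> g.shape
(2, 2)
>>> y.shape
(2, 2)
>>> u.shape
(13, 5)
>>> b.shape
(13, 17)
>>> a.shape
(31, 13, 5, 13)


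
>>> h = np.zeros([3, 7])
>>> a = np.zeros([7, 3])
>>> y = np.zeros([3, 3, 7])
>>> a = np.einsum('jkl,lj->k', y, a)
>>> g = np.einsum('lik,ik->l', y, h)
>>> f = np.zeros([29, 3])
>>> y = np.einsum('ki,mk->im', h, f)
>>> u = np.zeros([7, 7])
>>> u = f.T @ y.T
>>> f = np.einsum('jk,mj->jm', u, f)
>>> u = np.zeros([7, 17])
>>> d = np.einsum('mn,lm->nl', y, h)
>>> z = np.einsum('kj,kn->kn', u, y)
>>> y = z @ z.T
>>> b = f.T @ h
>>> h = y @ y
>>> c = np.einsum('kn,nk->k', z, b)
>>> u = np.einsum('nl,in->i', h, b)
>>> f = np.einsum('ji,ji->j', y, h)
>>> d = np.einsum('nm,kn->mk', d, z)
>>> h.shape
(7, 7)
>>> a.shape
(3,)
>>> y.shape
(7, 7)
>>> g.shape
(3,)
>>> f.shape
(7,)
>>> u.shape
(29,)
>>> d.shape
(3, 7)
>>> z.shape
(7, 29)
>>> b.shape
(29, 7)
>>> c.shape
(7,)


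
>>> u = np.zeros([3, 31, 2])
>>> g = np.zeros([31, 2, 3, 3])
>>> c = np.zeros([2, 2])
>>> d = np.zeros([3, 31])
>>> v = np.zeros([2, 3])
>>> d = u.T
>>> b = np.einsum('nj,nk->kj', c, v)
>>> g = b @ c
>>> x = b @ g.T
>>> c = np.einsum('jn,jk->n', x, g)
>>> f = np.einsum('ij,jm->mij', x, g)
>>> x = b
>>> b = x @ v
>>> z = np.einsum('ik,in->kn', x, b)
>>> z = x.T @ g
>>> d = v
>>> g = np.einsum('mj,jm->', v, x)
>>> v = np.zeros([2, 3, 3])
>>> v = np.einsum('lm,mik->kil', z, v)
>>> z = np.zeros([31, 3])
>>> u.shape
(3, 31, 2)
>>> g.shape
()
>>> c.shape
(3,)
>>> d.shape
(2, 3)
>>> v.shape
(3, 3, 2)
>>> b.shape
(3, 3)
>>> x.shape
(3, 2)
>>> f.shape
(2, 3, 3)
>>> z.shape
(31, 3)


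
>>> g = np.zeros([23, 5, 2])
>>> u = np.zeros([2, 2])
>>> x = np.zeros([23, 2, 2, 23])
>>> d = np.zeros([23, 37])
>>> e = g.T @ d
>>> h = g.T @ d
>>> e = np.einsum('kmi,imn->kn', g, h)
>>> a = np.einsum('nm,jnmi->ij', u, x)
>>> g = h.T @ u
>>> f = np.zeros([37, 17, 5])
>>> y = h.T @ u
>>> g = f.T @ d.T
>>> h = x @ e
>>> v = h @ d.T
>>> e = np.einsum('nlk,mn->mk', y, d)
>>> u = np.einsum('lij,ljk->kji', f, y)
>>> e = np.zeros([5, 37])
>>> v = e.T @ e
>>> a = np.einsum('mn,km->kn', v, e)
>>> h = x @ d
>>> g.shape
(5, 17, 23)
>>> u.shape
(2, 5, 17)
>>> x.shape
(23, 2, 2, 23)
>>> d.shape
(23, 37)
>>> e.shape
(5, 37)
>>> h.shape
(23, 2, 2, 37)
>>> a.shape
(5, 37)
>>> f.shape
(37, 17, 5)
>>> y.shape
(37, 5, 2)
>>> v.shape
(37, 37)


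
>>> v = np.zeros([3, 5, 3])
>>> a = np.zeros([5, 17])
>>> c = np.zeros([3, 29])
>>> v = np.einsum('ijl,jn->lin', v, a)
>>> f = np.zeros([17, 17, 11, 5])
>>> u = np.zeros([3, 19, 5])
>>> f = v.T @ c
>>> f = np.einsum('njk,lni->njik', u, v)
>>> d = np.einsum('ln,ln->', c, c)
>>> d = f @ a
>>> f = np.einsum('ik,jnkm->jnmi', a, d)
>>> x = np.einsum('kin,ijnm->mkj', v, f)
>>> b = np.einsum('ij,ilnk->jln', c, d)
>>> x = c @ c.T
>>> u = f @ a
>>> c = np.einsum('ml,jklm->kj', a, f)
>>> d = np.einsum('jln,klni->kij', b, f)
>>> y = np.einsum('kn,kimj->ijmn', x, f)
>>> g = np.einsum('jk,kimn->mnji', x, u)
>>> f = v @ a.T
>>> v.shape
(3, 3, 17)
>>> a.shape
(5, 17)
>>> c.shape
(19, 3)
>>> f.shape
(3, 3, 5)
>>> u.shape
(3, 19, 17, 17)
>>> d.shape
(3, 5, 29)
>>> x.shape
(3, 3)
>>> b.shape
(29, 19, 17)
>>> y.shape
(19, 5, 17, 3)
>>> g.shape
(17, 17, 3, 19)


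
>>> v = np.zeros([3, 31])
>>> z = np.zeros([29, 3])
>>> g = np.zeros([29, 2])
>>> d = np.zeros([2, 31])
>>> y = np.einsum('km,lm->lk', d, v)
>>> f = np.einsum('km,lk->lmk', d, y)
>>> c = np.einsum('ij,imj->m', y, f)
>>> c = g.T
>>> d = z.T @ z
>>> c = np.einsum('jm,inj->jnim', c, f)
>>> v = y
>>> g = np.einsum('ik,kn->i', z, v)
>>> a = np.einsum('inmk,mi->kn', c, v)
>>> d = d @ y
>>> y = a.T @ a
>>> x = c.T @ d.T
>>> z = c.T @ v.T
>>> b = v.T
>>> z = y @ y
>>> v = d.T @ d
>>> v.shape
(2, 2)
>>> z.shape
(31, 31)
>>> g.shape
(29,)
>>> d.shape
(3, 2)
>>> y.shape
(31, 31)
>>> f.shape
(3, 31, 2)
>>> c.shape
(2, 31, 3, 29)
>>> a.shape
(29, 31)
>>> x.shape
(29, 3, 31, 3)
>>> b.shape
(2, 3)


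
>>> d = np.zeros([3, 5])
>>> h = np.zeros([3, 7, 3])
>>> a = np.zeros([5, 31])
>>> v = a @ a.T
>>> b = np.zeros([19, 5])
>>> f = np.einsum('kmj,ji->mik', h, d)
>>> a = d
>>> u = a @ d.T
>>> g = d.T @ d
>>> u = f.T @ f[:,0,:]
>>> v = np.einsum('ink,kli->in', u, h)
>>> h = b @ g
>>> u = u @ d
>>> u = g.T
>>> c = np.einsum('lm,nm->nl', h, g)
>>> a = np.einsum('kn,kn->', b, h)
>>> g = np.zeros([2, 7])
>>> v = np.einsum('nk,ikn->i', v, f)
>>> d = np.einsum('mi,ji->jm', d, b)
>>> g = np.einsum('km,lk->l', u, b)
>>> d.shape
(19, 3)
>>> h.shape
(19, 5)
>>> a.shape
()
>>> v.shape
(7,)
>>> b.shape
(19, 5)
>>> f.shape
(7, 5, 3)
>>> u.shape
(5, 5)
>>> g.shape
(19,)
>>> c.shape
(5, 19)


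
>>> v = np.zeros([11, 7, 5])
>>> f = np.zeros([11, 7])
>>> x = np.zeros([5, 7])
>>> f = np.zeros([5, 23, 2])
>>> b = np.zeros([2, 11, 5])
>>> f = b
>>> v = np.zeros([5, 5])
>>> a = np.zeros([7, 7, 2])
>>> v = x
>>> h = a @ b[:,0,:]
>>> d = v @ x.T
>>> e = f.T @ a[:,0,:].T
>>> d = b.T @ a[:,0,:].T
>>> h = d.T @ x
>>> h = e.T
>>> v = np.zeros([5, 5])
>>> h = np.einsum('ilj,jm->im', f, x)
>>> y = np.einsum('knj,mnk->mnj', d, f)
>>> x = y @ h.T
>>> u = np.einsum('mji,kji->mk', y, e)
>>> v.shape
(5, 5)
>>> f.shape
(2, 11, 5)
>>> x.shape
(2, 11, 2)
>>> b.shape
(2, 11, 5)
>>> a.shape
(7, 7, 2)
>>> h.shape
(2, 7)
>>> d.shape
(5, 11, 7)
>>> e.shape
(5, 11, 7)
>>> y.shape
(2, 11, 7)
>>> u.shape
(2, 5)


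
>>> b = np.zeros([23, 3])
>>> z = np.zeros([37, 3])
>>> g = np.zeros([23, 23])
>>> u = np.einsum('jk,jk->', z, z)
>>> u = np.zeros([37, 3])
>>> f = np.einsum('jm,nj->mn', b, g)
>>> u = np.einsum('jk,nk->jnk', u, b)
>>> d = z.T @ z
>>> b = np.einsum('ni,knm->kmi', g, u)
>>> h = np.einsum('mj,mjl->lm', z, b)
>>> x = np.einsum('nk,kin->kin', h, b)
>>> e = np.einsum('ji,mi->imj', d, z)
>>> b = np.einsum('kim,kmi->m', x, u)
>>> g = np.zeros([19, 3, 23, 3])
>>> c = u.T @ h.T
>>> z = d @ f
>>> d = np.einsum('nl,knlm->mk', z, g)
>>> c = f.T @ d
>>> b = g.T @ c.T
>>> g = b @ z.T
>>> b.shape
(3, 23, 3, 23)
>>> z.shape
(3, 23)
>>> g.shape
(3, 23, 3, 3)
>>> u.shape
(37, 23, 3)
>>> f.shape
(3, 23)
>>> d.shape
(3, 19)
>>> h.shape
(23, 37)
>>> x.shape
(37, 3, 23)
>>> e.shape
(3, 37, 3)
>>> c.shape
(23, 19)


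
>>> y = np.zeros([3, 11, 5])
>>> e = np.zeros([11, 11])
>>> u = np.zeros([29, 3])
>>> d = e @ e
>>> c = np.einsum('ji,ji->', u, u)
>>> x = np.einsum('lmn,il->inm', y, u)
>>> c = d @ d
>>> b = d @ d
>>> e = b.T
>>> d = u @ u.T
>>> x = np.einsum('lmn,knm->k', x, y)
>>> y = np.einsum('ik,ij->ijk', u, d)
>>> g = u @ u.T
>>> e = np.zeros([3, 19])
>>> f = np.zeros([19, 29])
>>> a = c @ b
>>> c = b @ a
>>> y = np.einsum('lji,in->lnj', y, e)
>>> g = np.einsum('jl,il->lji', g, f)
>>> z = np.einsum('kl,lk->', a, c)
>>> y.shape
(29, 19, 29)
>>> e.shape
(3, 19)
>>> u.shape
(29, 3)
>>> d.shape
(29, 29)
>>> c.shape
(11, 11)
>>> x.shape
(3,)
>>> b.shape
(11, 11)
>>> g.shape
(29, 29, 19)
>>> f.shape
(19, 29)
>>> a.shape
(11, 11)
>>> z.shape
()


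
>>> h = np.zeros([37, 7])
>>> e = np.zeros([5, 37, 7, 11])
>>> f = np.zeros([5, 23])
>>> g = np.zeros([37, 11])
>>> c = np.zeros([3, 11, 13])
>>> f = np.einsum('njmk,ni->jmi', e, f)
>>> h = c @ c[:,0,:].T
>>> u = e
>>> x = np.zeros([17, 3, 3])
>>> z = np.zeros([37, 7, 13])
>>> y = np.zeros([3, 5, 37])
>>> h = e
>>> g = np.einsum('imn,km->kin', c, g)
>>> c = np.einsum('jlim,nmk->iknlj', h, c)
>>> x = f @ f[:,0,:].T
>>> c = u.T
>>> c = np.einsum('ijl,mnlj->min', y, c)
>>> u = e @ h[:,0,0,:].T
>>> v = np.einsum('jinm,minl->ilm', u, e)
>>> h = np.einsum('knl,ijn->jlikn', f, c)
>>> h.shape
(3, 23, 11, 37, 7)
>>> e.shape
(5, 37, 7, 11)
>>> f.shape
(37, 7, 23)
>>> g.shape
(37, 3, 13)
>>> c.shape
(11, 3, 7)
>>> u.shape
(5, 37, 7, 5)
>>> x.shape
(37, 7, 37)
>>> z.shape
(37, 7, 13)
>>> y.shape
(3, 5, 37)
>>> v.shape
(37, 11, 5)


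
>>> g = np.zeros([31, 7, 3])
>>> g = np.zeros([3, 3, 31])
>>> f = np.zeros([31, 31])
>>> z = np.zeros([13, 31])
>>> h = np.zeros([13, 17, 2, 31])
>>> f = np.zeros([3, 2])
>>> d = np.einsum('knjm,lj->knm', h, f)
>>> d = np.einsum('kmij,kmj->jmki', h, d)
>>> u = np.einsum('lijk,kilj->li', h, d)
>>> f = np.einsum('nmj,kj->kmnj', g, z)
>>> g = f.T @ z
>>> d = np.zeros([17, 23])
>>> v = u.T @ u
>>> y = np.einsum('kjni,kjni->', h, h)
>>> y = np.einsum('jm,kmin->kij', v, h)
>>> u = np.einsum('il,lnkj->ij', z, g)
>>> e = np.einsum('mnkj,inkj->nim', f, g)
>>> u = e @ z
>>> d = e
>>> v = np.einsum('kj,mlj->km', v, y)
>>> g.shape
(31, 3, 3, 31)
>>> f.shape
(13, 3, 3, 31)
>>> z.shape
(13, 31)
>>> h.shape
(13, 17, 2, 31)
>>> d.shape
(3, 31, 13)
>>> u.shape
(3, 31, 31)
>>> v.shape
(17, 13)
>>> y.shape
(13, 2, 17)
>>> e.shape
(3, 31, 13)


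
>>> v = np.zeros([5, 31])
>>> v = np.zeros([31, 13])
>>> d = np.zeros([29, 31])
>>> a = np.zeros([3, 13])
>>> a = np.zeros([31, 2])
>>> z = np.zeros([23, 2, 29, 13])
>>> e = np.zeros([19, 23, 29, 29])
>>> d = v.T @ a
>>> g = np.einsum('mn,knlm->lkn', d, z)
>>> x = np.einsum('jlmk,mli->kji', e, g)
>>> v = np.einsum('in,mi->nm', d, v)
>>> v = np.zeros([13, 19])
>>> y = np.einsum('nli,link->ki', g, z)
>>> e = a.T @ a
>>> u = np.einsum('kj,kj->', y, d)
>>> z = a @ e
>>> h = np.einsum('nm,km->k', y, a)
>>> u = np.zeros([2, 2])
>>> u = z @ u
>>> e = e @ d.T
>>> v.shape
(13, 19)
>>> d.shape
(13, 2)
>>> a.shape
(31, 2)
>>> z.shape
(31, 2)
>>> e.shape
(2, 13)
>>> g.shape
(29, 23, 2)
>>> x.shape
(29, 19, 2)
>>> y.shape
(13, 2)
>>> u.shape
(31, 2)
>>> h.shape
(31,)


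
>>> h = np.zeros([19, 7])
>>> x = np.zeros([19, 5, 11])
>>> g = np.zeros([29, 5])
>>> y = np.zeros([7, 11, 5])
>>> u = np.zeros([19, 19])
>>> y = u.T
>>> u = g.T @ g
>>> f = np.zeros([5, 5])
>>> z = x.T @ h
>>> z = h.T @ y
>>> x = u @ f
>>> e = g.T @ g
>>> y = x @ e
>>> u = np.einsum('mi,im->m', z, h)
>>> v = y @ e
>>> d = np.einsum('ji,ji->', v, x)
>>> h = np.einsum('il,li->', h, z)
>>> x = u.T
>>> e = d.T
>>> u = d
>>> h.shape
()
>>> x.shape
(7,)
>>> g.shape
(29, 5)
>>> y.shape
(5, 5)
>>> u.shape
()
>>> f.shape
(5, 5)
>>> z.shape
(7, 19)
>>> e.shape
()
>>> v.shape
(5, 5)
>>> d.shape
()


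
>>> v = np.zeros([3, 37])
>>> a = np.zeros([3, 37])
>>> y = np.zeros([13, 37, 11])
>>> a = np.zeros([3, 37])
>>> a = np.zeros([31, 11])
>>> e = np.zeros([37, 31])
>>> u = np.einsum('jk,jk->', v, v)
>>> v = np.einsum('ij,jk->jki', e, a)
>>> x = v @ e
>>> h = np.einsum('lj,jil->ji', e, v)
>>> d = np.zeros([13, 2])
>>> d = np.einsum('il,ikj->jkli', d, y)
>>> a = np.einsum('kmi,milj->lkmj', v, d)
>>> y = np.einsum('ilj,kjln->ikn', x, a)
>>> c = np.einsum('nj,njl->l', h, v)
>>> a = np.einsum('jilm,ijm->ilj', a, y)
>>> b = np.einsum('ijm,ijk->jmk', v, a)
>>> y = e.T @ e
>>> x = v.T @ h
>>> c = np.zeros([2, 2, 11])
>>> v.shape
(31, 11, 37)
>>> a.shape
(31, 11, 2)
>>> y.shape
(31, 31)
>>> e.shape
(37, 31)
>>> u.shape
()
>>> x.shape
(37, 11, 11)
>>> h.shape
(31, 11)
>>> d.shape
(11, 37, 2, 13)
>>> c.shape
(2, 2, 11)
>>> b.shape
(11, 37, 2)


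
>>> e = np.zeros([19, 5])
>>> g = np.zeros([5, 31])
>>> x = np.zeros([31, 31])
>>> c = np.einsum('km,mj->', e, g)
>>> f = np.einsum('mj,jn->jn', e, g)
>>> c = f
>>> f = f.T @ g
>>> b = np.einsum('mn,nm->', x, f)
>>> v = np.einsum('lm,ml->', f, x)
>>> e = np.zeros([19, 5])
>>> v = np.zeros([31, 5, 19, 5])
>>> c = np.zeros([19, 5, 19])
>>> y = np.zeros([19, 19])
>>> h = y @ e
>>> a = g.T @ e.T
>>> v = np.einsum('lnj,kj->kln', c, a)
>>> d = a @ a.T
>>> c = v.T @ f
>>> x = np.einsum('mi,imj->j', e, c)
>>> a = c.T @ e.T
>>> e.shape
(19, 5)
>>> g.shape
(5, 31)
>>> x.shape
(31,)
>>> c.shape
(5, 19, 31)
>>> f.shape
(31, 31)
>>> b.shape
()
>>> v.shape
(31, 19, 5)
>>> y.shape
(19, 19)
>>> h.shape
(19, 5)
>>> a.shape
(31, 19, 19)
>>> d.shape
(31, 31)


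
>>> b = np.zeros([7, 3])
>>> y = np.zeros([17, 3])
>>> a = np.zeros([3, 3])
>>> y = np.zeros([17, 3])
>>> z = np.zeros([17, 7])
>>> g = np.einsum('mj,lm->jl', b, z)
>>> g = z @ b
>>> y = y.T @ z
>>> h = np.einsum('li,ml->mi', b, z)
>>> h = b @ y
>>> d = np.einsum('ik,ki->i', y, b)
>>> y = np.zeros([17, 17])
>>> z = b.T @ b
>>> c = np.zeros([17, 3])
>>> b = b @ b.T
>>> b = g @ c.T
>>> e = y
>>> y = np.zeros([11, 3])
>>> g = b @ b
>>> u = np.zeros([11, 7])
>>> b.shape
(17, 17)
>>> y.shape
(11, 3)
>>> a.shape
(3, 3)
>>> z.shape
(3, 3)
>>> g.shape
(17, 17)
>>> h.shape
(7, 7)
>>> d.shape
(3,)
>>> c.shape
(17, 3)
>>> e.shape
(17, 17)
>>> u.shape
(11, 7)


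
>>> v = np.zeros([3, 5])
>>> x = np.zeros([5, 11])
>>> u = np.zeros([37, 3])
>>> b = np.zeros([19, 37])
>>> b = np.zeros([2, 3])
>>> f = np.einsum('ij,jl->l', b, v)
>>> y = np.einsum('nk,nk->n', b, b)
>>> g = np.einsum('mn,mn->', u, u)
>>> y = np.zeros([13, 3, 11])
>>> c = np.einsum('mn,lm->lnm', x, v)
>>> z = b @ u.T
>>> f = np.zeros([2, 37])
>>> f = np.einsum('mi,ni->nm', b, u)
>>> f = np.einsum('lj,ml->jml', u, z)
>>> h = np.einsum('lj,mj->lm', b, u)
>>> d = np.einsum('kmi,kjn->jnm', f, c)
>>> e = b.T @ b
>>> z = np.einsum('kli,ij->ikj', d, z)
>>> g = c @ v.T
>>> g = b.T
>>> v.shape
(3, 5)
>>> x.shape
(5, 11)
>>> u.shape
(37, 3)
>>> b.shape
(2, 3)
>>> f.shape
(3, 2, 37)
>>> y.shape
(13, 3, 11)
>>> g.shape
(3, 2)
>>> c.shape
(3, 11, 5)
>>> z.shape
(2, 11, 37)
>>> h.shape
(2, 37)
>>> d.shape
(11, 5, 2)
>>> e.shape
(3, 3)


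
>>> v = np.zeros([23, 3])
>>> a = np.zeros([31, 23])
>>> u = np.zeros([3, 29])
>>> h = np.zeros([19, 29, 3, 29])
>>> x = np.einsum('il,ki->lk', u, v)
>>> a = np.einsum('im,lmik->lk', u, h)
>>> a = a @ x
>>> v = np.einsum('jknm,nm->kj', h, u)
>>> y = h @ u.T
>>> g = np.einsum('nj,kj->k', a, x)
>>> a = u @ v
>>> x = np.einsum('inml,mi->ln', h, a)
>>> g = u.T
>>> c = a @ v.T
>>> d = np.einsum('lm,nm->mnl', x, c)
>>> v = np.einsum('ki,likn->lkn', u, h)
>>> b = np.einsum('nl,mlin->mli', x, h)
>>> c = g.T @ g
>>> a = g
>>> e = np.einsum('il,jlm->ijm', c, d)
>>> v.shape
(19, 3, 29)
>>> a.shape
(29, 3)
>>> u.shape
(3, 29)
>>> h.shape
(19, 29, 3, 29)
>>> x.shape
(29, 29)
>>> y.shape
(19, 29, 3, 3)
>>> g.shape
(29, 3)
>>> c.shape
(3, 3)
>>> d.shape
(29, 3, 29)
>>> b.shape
(19, 29, 3)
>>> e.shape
(3, 29, 29)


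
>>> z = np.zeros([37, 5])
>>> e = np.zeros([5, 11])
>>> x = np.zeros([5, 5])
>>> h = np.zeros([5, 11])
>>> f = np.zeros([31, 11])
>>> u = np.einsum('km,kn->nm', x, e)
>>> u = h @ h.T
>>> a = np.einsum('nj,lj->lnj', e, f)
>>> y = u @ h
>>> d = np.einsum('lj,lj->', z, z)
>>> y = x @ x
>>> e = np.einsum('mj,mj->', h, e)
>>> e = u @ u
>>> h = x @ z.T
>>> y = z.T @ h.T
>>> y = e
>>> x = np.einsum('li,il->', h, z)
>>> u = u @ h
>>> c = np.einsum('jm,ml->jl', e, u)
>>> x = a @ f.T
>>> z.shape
(37, 5)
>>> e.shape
(5, 5)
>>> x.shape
(31, 5, 31)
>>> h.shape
(5, 37)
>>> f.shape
(31, 11)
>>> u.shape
(5, 37)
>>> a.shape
(31, 5, 11)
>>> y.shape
(5, 5)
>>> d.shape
()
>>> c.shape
(5, 37)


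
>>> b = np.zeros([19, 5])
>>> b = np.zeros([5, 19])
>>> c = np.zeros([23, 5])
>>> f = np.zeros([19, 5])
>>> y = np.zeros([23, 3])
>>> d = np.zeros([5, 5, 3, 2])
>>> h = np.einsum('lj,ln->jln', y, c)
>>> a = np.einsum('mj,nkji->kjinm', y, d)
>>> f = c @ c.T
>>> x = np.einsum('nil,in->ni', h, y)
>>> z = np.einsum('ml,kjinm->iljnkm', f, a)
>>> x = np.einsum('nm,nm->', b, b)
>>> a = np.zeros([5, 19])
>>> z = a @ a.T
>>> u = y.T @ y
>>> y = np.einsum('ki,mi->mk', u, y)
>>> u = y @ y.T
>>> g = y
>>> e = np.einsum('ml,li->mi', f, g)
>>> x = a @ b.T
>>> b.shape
(5, 19)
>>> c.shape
(23, 5)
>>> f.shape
(23, 23)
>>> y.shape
(23, 3)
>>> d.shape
(5, 5, 3, 2)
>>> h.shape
(3, 23, 5)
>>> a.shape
(5, 19)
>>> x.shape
(5, 5)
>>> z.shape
(5, 5)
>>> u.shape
(23, 23)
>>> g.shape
(23, 3)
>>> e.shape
(23, 3)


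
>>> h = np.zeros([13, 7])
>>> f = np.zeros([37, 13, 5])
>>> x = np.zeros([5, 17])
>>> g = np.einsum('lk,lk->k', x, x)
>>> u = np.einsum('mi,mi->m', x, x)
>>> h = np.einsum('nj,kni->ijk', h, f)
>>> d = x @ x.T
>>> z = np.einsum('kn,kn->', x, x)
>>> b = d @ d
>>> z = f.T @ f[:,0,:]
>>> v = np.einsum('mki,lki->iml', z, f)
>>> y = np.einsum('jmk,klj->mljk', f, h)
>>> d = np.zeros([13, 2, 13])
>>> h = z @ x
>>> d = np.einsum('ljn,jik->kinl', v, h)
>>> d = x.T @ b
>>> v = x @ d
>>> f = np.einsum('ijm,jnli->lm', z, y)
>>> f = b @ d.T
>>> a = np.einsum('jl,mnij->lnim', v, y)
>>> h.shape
(5, 13, 17)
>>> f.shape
(5, 17)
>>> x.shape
(5, 17)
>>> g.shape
(17,)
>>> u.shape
(5,)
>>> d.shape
(17, 5)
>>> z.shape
(5, 13, 5)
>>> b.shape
(5, 5)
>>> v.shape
(5, 5)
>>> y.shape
(13, 7, 37, 5)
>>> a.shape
(5, 7, 37, 13)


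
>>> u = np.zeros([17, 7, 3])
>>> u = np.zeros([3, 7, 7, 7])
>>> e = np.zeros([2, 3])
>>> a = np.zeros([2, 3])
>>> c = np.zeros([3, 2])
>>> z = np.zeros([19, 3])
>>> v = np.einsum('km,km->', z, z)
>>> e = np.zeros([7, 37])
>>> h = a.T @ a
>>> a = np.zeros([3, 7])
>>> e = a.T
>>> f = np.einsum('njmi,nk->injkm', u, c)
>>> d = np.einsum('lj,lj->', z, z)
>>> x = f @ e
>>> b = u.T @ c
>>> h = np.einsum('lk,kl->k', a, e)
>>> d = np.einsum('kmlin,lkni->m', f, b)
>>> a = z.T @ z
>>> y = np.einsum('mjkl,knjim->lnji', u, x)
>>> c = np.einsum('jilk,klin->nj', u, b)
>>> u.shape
(3, 7, 7, 7)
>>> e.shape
(7, 3)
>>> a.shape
(3, 3)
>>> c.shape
(2, 3)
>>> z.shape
(19, 3)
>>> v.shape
()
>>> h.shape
(7,)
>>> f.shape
(7, 3, 7, 2, 7)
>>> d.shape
(3,)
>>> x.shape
(7, 3, 7, 2, 3)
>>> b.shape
(7, 7, 7, 2)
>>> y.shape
(7, 3, 7, 2)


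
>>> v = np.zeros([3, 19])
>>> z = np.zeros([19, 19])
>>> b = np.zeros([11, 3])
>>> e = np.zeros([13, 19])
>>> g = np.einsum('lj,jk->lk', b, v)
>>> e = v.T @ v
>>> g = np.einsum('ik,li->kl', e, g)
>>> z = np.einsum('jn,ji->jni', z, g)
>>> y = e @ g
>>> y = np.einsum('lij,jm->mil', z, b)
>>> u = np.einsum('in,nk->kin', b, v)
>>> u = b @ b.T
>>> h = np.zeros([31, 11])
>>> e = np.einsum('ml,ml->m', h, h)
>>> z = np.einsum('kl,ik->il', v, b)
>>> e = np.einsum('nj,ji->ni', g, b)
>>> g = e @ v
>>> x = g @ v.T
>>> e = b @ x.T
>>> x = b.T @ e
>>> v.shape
(3, 19)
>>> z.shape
(11, 19)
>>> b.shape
(11, 3)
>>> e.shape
(11, 19)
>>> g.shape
(19, 19)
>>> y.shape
(3, 19, 19)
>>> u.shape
(11, 11)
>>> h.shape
(31, 11)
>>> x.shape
(3, 19)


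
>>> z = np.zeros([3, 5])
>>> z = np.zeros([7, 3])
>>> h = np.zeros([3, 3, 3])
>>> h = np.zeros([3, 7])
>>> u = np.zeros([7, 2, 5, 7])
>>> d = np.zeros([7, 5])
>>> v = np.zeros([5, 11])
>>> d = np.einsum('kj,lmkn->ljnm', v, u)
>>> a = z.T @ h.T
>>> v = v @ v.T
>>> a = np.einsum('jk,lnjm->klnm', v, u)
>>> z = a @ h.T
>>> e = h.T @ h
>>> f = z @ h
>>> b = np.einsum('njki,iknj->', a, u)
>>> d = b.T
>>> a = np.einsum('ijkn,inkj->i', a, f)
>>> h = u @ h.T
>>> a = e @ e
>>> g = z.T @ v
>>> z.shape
(5, 7, 2, 3)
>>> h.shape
(7, 2, 5, 3)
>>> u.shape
(7, 2, 5, 7)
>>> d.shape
()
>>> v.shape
(5, 5)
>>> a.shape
(7, 7)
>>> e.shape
(7, 7)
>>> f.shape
(5, 7, 2, 7)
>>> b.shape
()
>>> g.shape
(3, 2, 7, 5)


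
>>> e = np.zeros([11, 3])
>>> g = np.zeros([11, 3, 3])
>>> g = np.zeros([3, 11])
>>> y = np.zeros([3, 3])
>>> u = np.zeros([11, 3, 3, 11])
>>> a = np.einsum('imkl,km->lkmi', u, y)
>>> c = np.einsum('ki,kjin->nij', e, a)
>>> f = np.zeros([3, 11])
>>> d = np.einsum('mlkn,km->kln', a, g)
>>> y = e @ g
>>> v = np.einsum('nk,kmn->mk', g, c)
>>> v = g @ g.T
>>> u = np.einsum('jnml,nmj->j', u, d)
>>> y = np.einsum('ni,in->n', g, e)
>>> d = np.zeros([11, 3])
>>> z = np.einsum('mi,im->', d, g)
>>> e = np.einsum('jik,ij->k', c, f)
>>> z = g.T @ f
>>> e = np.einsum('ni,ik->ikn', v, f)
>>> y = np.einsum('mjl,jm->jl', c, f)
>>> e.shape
(3, 11, 3)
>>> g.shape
(3, 11)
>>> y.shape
(3, 3)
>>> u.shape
(11,)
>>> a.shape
(11, 3, 3, 11)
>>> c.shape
(11, 3, 3)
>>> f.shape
(3, 11)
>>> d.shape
(11, 3)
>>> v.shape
(3, 3)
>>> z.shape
(11, 11)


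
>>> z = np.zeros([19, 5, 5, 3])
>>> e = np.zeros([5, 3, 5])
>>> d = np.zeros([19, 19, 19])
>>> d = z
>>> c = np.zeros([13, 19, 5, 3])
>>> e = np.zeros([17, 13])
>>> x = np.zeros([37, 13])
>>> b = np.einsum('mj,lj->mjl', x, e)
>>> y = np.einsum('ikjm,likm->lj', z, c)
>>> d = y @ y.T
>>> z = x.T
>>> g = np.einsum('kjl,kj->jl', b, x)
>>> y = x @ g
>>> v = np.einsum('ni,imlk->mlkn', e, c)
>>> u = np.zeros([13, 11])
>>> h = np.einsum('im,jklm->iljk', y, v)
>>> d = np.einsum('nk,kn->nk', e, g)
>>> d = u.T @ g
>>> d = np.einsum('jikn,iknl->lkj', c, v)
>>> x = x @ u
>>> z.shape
(13, 37)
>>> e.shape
(17, 13)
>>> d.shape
(17, 5, 13)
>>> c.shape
(13, 19, 5, 3)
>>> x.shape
(37, 11)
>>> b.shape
(37, 13, 17)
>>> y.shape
(37, 17)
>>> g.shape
(13, 17)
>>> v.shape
(19, 5, 3, 17)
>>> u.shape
(13, 11)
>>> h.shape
(37, 3, 19, 5)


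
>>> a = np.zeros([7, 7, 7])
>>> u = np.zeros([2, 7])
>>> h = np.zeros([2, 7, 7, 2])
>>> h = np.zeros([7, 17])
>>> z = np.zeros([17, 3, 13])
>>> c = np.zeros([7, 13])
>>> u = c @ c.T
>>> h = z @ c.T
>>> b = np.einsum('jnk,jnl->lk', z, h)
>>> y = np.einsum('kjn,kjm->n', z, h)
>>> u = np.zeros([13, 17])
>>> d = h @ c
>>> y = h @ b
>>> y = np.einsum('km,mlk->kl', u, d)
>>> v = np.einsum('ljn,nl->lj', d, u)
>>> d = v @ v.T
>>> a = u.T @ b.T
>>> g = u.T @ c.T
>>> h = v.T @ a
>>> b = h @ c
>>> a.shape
(17, 7)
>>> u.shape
(13, 17)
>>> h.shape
(3, 7)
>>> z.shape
(17, 3, 13)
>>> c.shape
(7, 13)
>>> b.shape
(3, 13)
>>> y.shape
(13, 3)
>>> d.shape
(17, 17)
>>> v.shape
(17, 3)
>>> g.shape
(17, 7)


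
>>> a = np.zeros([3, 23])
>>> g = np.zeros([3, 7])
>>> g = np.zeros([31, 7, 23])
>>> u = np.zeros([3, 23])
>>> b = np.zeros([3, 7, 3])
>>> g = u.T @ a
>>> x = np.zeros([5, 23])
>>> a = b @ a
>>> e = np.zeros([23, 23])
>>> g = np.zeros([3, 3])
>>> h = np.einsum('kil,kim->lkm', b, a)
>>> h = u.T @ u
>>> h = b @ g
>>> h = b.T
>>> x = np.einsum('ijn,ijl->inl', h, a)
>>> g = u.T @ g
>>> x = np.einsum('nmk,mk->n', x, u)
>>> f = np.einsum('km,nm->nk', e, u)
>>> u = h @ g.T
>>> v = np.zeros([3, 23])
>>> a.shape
(3, 7, 23)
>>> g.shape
(23, 3)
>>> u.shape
(3, 7, 23)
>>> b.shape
(3, 7, 3)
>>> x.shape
(3,)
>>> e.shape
(23, 23)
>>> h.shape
(3, 7, 3)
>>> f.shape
(3, 23)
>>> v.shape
(3, 23)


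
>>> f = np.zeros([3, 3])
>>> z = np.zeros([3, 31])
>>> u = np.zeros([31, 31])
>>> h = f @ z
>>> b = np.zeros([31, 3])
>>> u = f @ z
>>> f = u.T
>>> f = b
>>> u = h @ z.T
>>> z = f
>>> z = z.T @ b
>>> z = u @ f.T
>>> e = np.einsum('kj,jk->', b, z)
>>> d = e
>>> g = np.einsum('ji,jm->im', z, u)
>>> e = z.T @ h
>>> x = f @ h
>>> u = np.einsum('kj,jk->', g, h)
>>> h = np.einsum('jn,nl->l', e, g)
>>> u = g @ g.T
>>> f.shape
(31, 3)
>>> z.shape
(3, 31)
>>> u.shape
(31, 31)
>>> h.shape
(3,)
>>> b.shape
(31, 3)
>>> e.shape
(31, 31)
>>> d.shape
()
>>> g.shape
(31, 3)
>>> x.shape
(31, 31)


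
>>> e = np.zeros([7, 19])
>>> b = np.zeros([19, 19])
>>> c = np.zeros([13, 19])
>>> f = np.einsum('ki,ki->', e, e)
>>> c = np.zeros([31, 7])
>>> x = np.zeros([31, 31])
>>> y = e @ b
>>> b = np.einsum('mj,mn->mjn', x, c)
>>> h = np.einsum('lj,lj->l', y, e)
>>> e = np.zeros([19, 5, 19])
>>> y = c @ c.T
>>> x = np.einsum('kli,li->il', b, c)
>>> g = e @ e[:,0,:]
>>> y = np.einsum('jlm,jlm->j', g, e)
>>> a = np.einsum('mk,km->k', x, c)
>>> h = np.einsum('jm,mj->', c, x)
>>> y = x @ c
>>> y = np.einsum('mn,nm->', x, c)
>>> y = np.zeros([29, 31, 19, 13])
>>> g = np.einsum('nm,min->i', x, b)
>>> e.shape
(19, 5, 19)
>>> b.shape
(31, 31, 7)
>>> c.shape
(31, 7)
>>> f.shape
()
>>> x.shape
(7, 31)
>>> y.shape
(29, 31, 19, 13)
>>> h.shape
()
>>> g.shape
(31,)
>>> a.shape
(31,)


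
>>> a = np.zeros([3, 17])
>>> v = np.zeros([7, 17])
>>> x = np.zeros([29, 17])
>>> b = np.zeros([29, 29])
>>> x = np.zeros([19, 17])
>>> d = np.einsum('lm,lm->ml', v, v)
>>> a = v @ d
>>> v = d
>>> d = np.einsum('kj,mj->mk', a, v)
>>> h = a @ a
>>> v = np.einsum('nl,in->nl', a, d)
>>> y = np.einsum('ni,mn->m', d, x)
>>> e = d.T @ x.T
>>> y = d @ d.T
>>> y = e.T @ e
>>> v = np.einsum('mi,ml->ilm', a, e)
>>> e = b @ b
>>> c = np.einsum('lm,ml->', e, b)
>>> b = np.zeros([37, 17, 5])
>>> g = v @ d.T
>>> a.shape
(7, 7)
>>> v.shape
(7, 19, 7)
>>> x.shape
(19, 17)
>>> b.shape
(37, 17, 5)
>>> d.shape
(17, 7)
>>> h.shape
(7, 7)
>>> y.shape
(19, 19)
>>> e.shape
(29, 29)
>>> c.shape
()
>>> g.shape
(7, 19, 17)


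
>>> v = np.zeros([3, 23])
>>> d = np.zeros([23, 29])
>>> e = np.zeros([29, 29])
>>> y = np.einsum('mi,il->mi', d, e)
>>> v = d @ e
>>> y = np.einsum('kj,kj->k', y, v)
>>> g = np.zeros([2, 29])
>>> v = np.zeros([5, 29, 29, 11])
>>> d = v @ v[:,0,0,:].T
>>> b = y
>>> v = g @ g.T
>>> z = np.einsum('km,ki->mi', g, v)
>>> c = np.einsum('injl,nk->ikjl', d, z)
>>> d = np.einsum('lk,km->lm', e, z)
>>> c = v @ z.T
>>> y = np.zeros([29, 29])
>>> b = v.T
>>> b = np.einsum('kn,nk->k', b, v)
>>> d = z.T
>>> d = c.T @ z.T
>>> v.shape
(2, 2)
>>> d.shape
(29, 29)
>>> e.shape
(29, 29)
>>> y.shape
(29, 29)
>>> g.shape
(2, 29)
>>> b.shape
(2,)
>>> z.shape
(29, 2)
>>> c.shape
(2, 29)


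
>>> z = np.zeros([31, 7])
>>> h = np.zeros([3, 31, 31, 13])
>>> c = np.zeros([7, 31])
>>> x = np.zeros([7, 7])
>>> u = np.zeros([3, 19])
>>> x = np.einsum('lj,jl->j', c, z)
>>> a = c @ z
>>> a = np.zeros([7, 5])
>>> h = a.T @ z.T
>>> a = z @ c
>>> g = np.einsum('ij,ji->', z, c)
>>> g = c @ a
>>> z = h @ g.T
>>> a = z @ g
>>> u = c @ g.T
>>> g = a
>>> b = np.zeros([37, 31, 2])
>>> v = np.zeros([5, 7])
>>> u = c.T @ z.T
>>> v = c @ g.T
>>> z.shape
(5, 7)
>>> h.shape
(5, 31)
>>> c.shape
(7, 31)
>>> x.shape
(31,)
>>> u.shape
(31, 5)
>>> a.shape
(5, 31)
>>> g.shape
(5, 31)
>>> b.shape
(37, 31, 2)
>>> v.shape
(7, 5)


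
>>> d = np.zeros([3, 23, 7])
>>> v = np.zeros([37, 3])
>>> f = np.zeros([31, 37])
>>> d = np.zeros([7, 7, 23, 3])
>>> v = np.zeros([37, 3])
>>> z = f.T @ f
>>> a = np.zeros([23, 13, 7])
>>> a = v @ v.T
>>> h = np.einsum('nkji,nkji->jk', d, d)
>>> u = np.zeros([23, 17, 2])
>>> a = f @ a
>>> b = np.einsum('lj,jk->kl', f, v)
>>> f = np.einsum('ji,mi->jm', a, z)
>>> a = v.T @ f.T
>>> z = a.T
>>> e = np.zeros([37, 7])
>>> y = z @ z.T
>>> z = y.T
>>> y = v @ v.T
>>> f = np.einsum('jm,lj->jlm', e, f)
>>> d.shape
(7, 7, 23, 3)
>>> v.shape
(37, 3)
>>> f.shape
(37, 31, 7)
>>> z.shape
(31, 31)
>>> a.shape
(3, 31)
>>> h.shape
(23, 7)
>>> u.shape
(23, 17, 2)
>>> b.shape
(3, 31)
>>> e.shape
(37, 7)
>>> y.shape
(37, 37)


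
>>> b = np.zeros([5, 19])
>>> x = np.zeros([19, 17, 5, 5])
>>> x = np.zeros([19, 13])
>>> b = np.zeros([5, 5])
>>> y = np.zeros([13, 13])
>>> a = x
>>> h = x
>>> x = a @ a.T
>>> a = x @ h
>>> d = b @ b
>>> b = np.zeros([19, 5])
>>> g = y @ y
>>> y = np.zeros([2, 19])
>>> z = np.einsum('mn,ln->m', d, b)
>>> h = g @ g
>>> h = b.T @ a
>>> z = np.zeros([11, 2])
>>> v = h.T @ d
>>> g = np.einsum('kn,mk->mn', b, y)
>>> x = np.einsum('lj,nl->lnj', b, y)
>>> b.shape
(19, 5)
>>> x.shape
(19, 2, 5)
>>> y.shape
(2, 19)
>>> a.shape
(19, 13)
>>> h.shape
(5, 13)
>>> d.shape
(5, 5)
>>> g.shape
(2, 5)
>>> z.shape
(11, 2)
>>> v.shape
(13, 5)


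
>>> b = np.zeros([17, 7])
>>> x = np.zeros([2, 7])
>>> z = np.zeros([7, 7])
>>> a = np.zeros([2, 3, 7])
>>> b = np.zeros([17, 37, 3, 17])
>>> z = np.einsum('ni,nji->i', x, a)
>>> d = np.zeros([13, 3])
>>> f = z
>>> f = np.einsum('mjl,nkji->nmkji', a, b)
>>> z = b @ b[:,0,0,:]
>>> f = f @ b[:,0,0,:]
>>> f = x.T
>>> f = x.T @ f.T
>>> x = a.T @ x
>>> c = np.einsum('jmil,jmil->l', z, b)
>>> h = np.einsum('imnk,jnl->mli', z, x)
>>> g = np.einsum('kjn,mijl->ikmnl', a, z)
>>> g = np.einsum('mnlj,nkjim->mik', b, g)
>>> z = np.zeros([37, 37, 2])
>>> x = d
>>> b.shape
(17, 37, 3, 17)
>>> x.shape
(13, 3)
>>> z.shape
(37, 37, 2)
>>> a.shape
(2, 3, 7)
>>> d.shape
(13, 3)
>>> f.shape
(7, 7)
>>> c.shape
(17,)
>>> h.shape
(37, 7, 17)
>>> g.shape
(17, 7, 2)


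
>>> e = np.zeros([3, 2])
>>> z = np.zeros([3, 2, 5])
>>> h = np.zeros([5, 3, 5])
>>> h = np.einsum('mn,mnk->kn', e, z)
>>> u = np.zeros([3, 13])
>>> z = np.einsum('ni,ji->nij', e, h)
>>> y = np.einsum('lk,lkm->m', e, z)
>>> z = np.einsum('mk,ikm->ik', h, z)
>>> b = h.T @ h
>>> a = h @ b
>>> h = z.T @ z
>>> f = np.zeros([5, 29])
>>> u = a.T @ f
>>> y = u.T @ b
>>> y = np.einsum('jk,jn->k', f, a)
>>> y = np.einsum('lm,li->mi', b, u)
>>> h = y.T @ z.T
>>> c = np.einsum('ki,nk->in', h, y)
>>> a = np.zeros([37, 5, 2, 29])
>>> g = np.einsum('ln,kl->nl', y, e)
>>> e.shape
(3, 2)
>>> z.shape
(3, 2)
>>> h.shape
(29, 3)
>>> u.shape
(2, 29)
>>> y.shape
(2, 29)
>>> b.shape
(2, 2)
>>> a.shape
(37, 5, 2, 29)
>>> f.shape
(5, 29)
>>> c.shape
(3, 2)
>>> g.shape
(29, 2)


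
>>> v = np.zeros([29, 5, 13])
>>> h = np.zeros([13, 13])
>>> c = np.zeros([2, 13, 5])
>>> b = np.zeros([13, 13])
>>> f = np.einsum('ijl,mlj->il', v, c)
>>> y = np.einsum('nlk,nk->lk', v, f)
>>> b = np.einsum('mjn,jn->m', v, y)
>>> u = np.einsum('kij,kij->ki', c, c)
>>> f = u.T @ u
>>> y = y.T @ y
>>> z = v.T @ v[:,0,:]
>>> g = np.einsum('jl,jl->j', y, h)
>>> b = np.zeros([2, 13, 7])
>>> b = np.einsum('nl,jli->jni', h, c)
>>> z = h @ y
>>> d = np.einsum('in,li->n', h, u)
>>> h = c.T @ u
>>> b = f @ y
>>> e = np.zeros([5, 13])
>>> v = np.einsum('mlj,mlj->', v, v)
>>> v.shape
()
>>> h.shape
(5, 13, 13)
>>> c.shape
(2, 13, 5)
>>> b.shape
(13, 13)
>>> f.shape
(13, 13)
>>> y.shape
(13, 13)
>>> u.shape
(2, 13)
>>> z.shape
(13, 13)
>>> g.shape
(13,)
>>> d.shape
(13,)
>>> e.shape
(5, 13)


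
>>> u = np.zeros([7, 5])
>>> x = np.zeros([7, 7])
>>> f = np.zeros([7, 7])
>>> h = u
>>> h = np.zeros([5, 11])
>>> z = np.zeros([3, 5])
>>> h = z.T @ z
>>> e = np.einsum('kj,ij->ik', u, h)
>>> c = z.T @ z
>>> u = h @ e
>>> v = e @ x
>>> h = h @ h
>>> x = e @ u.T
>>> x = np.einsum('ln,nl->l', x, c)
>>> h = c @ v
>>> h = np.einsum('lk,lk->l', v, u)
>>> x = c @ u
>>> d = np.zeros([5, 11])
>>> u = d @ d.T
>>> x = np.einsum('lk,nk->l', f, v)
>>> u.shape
(5, 5)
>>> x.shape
(7,)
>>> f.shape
(7, 7)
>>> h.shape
(5,)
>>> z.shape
(3, 5)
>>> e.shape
(5, 7)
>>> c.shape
(5, 5)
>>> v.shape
(5, 7)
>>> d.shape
(5, 11)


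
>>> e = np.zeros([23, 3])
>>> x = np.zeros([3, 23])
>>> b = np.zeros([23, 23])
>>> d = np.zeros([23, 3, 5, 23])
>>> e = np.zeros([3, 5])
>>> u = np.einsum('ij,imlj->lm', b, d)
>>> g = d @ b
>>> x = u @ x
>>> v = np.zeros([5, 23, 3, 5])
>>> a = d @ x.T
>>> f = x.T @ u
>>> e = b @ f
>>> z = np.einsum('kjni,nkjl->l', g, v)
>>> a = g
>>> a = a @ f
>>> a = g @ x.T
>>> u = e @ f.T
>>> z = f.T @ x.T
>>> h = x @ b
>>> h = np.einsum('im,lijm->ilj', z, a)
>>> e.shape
(23, 3)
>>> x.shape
(5, 23)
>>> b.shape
(23, 23)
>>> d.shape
(23, 3, 5, 23)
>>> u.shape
(23, 23)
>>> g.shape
(23, 3, 5, 23)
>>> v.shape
(5, 23, 3, 5)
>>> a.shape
(23, 3, 5, 5)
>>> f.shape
(23, 3)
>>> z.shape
(3, 5)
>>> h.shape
(3, 23, 5)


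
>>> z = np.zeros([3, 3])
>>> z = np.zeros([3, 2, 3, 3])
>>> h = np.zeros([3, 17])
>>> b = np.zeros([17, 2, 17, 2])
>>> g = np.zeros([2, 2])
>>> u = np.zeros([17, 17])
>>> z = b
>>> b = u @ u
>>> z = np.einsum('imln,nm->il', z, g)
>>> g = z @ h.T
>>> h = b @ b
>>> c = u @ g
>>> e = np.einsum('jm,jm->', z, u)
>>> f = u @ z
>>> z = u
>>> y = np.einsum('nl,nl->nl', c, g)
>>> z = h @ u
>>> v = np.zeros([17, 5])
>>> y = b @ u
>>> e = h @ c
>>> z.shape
(17, 17)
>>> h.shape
(17, 17)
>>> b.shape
(17, 17)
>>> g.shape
(17, 3)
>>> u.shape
(17, 17)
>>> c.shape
(17, 3)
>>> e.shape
(17, 3)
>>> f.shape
(17, 17)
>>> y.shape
(17, 17)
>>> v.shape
(17, 5)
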